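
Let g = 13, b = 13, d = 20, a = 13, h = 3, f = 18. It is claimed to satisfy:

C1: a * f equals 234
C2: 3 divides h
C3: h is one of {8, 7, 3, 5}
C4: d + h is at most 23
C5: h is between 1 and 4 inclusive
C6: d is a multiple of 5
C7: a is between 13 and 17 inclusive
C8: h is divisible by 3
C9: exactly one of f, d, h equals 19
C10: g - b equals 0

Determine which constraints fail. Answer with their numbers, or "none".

C1: a * f = 13 * 18 = 234 — holds.
C2: 3 / 3 = 1, so 3 divides 3 — holds.
C3: h = 3 is in {8, 7, 3, 5} — holds.
C4: d + h = 20 + 3 = 23; 23 ≤ 23 — holds.
C5: h = 3 lies in [1, 4] — holds.
C6: 20 / 5 = 4, so 5 divides 20 — holds.
C7: a = 13 lies in [13, 17] — holds.
C8: 3 / 3 = 1, so 3 divides 3 — holds.
C9: f=18, d=20, h=3; 0 of them equal 19, not exactly one — does not hold.
C10: g - b = 13 - 13 = 0 — holds.

The assignment fails constraint 9.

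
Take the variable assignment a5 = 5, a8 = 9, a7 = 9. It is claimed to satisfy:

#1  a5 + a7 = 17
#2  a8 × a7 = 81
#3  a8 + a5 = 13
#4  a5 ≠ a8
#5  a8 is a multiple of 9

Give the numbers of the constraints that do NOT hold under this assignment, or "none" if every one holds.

#1 a5 + a7 = 5 + 9 = 14, not 17 — violated.
#2 a8 × a7 = 9 × 9 = 81 — OK.
#3 a8 + a5 = 9 + 5 = 14, not 13 — violated.
#4 a5 = 5, a8 = 9; distinct — OK.
#5 9 / 9 = 1, so 9 divides 9 — OK.

Violated: 1, 3.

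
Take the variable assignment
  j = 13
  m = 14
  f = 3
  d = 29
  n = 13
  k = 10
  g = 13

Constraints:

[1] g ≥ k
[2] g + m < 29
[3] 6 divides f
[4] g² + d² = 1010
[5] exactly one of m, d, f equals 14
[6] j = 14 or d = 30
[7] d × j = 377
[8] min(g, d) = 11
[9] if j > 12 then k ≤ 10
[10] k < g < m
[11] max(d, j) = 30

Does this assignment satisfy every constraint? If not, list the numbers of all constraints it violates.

Constraints 3, 6, 8, and 11 are violated.

[1] g = 13, k = 10; 13 ≥ 10  true
[2] g + m = 13 + 14 = 27; 27 < 29  true
[3] 3 = 6×0 + 3, so 6 does not divide 3  false
[4] g² + d² = 13² + 29² = 169 + 841 = 1010  true
[5] m=14, d=29, f=3; 1 of them equals 14  true
[6] j = 13 ≠ 14 and d = 29 ≠ 30; both disjuncts false  false
[7] d × j = 29 × 13 = 377  true
[8] min(13, 29) = 13, not 11  false
[9] j = 13 > 12, so we need k ≤ 10; k = 10 ≤ 10  true
[10] values 10 < 13 < 14  true
[11] max(29, 13) = 29, not 30  false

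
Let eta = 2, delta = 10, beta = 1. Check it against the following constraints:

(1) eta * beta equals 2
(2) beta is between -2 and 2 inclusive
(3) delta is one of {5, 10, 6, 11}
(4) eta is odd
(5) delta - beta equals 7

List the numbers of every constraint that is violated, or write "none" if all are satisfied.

(1) eta * beta = 2 * 1 = 2 — holds.
(2) beta = 1 lies in [-2, 2] — holds.
(3) delta = 10 is in {5, 10, 6, 11} — holds.
(4) eta = 2 is even — does not hold.
(5) delta - beta = 10 - 1 = 9, not 7 — does not hold.

Violated: 4 and 5.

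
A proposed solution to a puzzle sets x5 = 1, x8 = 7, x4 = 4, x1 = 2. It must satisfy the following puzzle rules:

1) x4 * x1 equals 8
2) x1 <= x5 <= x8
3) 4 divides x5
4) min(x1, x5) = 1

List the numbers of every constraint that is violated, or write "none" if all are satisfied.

The assignment fails constraints 2, 3.

1) x4 * x1 = 4 * 2 = 8 — holds.
2) values 2, 1, 7; x1 = 2 is not <= x5 = 1 — does not hold.
3) 1 = 4*0 + 1, so 4 does not divide 1 — does not hold.
4) min(2, 1) = 1 — holds.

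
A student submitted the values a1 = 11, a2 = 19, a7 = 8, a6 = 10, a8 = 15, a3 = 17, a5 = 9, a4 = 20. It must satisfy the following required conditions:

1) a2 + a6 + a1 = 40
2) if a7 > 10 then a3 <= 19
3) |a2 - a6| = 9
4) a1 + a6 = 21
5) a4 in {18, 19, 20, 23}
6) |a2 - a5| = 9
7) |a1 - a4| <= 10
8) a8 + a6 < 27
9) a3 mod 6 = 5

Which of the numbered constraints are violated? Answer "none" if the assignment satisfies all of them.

Violated: 6.

1) a2 + a6 + a1 = 19 + 10 + 11 = 40 — holds.
2) a7 = 8, not > 10; antecedent false, conditional vacuously true — holds.
3) |19 - 10| = 9 — holds.
4) a1 + a6 = 11 + 10 = 21 — holds.
5) a4 = 20 is in {18, 19, 20, 23} — holds.
6) |19 - 9| = 10, not 9 — fails.
7) |11 - 20| = 9; 9 ≤ 10 — holds.
8) a8 + a6 = 15 + 10 = 25; 25 < 27 — holds.
9) 17 mod 6 = 5 — holds.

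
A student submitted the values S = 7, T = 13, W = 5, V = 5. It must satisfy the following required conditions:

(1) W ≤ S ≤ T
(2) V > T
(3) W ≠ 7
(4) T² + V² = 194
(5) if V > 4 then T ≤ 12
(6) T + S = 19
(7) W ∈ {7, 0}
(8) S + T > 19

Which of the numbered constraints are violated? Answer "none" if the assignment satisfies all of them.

Constraints 2, 5, 6, and 7 are violated.

(1) values 5 ≤ 7 ≤ 13 — satisfied.
(2) V = 5, T = 13; 5 ≤ 13 (want >) — violated.
(3) W = 5, and 5 ≠ 7 — satisfied.
(4) T² + V² = 13² + 5² = 169 + 25 = 194 — satisfied.
(5) V = 5 > 4, so we need T ≤ 12; but T = 13 > 12 — violated.
(6) T + S = 13 + 7 = 20, not 19 — violated.
(7) W = 5 is not in {7, 0} — violated.
(8) S + T = 7 + 13 = 20; 20 > 19 — satisfied.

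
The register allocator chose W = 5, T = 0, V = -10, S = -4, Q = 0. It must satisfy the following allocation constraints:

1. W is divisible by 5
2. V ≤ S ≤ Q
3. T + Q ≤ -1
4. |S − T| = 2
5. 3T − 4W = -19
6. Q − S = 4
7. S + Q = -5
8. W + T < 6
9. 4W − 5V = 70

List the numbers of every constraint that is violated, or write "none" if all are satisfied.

1. 5 / 5 = 1, so 5 divides 5  true
2. values -10 ≤ -4 ≤ 0  true
3. T + Q = 0 + 0 = 0; 0 > -1, bound -1 not met  false
4. |-4 − 0| = 4, not 2  false
5. 3T − 4W = 3(0) − 4(5) = -20, not -19  false
6. Q − S = 0 − (-4) = 4  true
7. S + Q = -4 + 0 = -4, not -5  false
8. W + T = 5 + 0 = 5; 5 < 6  true
9. 4W − 5V = 4(5) − 5(-10) = 70  true

The assignment fails constraints 3, 4, 5, and 7.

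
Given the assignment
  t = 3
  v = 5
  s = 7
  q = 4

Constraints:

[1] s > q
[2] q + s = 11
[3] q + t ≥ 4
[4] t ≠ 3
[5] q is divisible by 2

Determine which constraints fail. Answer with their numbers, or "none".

No — constraint 4 is not satisfied.

[1] s = 7, q = 4; 7 > 4 — OK.
[2] q + s = 4 + 7 = 11 — OK.
[3] q + t = 4 + 3 = 7; 7 ≥ 4 — OK.
[4] t = 3, but 3 is required to differ — violated.
[5] 4 / 2 = 2, so 2 divides 4 — OK.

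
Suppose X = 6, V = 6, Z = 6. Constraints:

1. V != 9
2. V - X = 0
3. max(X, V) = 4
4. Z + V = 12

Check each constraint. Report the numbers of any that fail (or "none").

1. V = 6, and 6 ≠ 9 — OK.
2. V - X = 6 - 6 = 0 — OK.
3. max(6, 6) = 6, not 4 — violated.
4. Z + V = 6 + 6 = 12 — OK.

Violated: 3.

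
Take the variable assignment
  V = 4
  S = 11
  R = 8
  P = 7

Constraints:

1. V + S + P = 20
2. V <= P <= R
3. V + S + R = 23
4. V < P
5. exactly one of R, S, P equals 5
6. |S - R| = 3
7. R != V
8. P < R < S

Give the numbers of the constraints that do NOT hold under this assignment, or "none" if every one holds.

No — constraints 1, 5 are not satisfied.

1. V + S + P = 4 + 11 + 7 = 22, not 20 — violated.
2. values 4 <= 7 <= 8 — satisfied.
3. V + S + R = 4 + 11 + 8 = 23 — satisfied.
4. V = 4, P = 7; 4 < 7 — satisfied.
5. R=8, S=11, P=7; 0 of them equal 5, not exactly one — violated.
6. |11 - 8| = 3 — satisfied.
7. R = 8, V = 4; distinct — satisfied.
8. values 7 < 8 < 11 — satisfied.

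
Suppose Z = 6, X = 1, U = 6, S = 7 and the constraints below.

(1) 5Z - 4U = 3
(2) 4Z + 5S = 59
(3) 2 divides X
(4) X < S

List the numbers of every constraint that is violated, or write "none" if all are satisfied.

The assignment fails constraints 1 and 3.

(1) 5Z - 4U = 5(6) - 4(6) = 6, not 3  ✗
(2) 4Z + 5S = 4(6) + 5(7) = 59  ✓
(3) 1 = 2*0 + 1, so 2 does not divide 1  ✗
(4) X = 1, S = 7; 1 < 7  ✓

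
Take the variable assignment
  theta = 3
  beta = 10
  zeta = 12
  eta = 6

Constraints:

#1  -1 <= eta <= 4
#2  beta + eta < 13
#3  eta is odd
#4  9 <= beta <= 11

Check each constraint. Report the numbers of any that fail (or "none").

The assignment fails constraints 1, 2, and 3.

#1 eta = 6 is outside [-1, 4]  false
#2 beta + eta = 10 + 6 = 16; 16 ≥ 13, bound 13 not met  false
#3 eta = 6 is even  false
#4 beta = 10 lies in [9, 11]  true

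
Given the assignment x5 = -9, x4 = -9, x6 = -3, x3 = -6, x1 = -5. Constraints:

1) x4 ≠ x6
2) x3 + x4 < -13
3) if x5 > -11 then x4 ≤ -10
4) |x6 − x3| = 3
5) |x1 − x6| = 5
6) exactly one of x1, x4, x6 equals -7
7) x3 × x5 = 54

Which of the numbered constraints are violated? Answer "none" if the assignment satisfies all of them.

1) x4 = -9, x6 = -3; distinct — holds.
2) x3 + x4 = -6 + (-9) = -15; -15 < -13 — holds.
3) x5 = -9 > -11, so we need x4 ≤ -10; but x4 = -9 > -10 — does not hold.
4) |-3 − (-6)| = 3 — holds.
5) |-5 − (-3)| = 2, not 5 — does not hold.
6) x1=-5, x4=-9, x6=-3; 0 of them equal -7, not exactly one — does not hold.
7) x3 × x5 = -6 × (-9) = 54 — holds.

No — constraints 3, 5, and 6 are not satisfied.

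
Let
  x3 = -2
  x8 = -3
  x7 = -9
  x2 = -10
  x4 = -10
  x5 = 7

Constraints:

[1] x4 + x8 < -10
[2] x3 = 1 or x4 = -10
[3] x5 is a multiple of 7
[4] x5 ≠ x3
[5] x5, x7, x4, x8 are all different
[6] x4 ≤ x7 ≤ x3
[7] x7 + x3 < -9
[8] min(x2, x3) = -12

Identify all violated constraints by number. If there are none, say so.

Constraint 8 is violated.

[1] x4 + x8 = -10 + (-3) = -13; -13 < -10 — holds.
[2] x3 = -2 ≠ 1, but x4 = -10 = -10 (second disjunct) — holds.
[3] 7 / 7 = 1, so 7 divides 7 — holds.
[4] x5 = 7, x3 = -2; distinct — holds.
[5] values 7, -9, -10, -3 are pairwise distinct — holds.
[6] values -10 ≤ -9 ≤ -2 — holds.
[7] x7 + x3 = -9 + (-2) = -11; -11 < -9 — holds.
[8] min(-10, -2) = -10, not -12 — does not hold.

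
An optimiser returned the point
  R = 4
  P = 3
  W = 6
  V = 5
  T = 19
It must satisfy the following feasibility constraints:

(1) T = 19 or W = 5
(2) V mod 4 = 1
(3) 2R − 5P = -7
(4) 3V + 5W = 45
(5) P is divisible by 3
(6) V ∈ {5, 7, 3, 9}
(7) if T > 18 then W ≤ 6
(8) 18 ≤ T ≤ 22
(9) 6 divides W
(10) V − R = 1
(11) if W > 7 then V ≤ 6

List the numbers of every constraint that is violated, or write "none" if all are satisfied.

(1) T = 19 = 19 (first disjunct) — holds.
(2) 5 mod 4 = 1 — holds.
(3) 2R − 5P = 2(4) − 5(3) = -7 — holds.
(4) 3V + 5W = 3(5) + 5(6) = 45 — holds.
(5) 3 / 3 = 1, so 3 divides 3 — holds.
(6) V = 5 is in {5, 7, 3, 9} — holds.
(7) T = 19 > 18, so we need W ≤ 6; W = 6 ≤ 6 — holds.
(8) T = 19 lies in [18, 22] — holds.
(9) 6 / 6 = 1, so 6 divides 6 — holds.
(10) V − R = 5 − 4 = 1 — holds.
(11) W = 6, not > 7; antecedent false, conditional vacuously true — holds.

None — every constraint holds.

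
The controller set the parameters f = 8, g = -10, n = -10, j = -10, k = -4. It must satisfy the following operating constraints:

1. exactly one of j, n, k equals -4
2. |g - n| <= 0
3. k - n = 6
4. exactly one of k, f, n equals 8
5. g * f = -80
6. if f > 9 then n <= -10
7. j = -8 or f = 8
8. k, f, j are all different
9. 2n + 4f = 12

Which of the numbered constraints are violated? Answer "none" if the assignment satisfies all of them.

All constraints are satisfied.

1. j=-10, n=-10, k=-4; 1 of them equals -4 — holds.
2. |-10 - (-10)| = 0; 0 ≤ 0 — holds.
3. k - n = -4 - (-10) = 6 — holds.
4. k=-4, f=8, n=-10; 1 of them equals 8 — holds.
5. g * f = -10 * 8 = -80 — holds.
6. f = 8, not > 9; antecedent false, conditional vacuously true — holds.
7. j = -10 ≠ -8, but f = 8 = 8 (second disjunct) — holds.
8. values -4, 8, -10 are pairwise distinct — holds.
9. 2n + 4f = 2(-10) + 4(8) = 12 — holds.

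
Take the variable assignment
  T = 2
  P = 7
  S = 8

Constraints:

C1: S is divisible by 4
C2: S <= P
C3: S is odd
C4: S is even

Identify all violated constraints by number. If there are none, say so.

No — constraints 2 and 3 are not satisfied.

C1: 8 / 4 = 2, so 4 divides 8  OK
C2: S = 8, P = 7; 8 > 7 (want ≤)  FAIL
C3: S = 8 is even  FAIL
C4: S = 8 is even  OK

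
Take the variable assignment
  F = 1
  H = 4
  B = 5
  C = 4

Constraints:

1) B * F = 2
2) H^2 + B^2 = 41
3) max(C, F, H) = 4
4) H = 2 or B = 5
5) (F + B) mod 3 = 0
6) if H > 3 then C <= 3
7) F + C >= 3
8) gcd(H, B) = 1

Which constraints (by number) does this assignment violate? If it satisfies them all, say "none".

1) B * F = 5 * 1 = 5, not 2 — fails.
2) H^2 + B^2 = 4^2 + 5^2 = 16 + 25 = 41 — holds.
3) max(4, 1, 4) = 4 — holds.
4) H = 4 ≠ 2, but B = 5 = 5 (second disjunct) — holds.
5) F + B = 6; 6 mod 3 = 0 — holds.
6) H = 4 > 3, so we need C ≤ 3; but C = 4 > 3 — fails.
7) F + C = 1 + 4 = 5; 5 ≥ 3 — holds.
8) gcd(4, 5) = 1 — holds.

The assignment fails constraints 1, 6.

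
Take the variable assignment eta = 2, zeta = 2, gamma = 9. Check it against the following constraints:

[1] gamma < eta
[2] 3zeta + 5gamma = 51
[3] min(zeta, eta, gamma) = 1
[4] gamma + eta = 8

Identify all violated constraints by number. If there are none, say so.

No — constraints 1, 3, 4 are not satisfied.

[1] gamma = 9, eta = 2; 9 ≥ 2 (want <)  false
[2] 3zeta + 5gamma = 3(2) + 5(9) = 51  true
[3] min(2, 2, 9) = 2, not 1  false
[4] gamma + eta = 9 + 2 = 11, not 8  false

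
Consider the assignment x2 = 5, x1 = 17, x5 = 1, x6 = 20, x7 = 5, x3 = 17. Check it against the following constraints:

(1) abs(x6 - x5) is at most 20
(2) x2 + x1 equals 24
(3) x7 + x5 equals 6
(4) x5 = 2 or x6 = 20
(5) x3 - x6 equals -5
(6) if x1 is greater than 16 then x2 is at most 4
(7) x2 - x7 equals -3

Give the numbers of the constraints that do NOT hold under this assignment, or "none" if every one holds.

(1) abs(20 - 1) = 19; 19 ≤ 20  holds
(2) x2 + x1 = 5 + 17 = 22, not 24  fails
(3) x7 + x5 = 5 + 1 = 6  holds
(4) x5 = 1 ≠ 2, but x6 = 20 = 20 (second disjunct)  holds
(5) x3 - x6 = 17 - 20 = -3, not -5  fails
(6) x1 = 17 > 16, so we need x2 ≤ 4; but x2 = 5 > 4  fails
(7) x2 - x7 = 5 - 5 = 0, not -3  fails

The assignment fails constraints 2, 5, 6, 7.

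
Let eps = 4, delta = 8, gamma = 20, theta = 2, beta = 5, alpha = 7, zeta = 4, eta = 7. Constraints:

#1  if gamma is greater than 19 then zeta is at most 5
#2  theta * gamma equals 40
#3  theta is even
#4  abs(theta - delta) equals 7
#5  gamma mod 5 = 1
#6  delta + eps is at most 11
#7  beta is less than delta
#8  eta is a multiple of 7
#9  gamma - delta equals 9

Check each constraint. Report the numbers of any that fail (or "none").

#1 gamma = 20 > 19, so we need zeta ≤ 5; zeta = 4 ≤ 5 — OK.
#2 theta * gamma = 2 * 20 = 40 — OK.
#3 theta = 2 is even — OK.
#4 abs(2 - 8) = 6, not 7 — violated.
#5 20 mod 5 = 0, not 1 — violated.
#6 delta + eps = 8 + 4 = 12; 12 > 11, bound 11 not met — violated.
#7 beta = 5, delta = 8; 5 < 8 — OK.
#8 7 / 7 = 1, so 7 divides 7 — OK.
#9 gamma - delta = 20 - 8 = 12, not 9 — violated.

Constraints 4, 5, 6, and 9 are violated.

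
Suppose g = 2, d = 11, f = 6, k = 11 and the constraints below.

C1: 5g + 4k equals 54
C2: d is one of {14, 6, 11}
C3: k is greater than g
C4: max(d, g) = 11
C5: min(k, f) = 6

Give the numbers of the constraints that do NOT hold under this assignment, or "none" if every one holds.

C1: 5g + 4k = 5(2) + 4(11) = 54 — OK.
C2: d = 11 is in {14, 6, 11} — OK.
C3: k = 11, g = 2; 11 > 2 — OK.
C4: max(11, 2) = 11 — OK.
C5: min(11, 6) = 6 — OK.

No violations.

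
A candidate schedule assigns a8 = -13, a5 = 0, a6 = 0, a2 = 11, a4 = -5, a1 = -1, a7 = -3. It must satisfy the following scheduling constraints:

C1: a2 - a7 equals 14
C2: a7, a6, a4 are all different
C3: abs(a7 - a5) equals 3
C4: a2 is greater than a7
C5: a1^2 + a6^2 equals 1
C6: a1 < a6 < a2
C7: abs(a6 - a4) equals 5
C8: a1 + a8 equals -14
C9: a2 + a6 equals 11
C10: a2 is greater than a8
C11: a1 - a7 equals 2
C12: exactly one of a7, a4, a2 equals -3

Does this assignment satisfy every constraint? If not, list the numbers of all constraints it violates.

C1: a2 - a7 = 11 - (-3) = 14  yes
C2: values -3, 0, -5 are pairwise distinct  yes
C3: abs(-3 - 0) = 3  yes
C4: a2 = 11, a7 = -3; 11 > -3  yes
C5: a1^2 + a6^2 = (-1)^2 + 0^2 = 1 + 0 = 1  yes
C6: values -1 < 0 < 11  yes
C7: abs(0 - (-5)) = 5  yes
C8: a1 + a8 = -1 + (-13) = -14  yes
C9: a2 + a6 = 11 + 0 = 11  yes
C10: a2 = 11, a8 = -13; 11 > -13  yes
C11: a1 - a7 = -1 - (-3) = 2  yes
C12: a7=-3, a4=-5, a2=11; 1 of them equals -3  yes

All constraints are satisfied.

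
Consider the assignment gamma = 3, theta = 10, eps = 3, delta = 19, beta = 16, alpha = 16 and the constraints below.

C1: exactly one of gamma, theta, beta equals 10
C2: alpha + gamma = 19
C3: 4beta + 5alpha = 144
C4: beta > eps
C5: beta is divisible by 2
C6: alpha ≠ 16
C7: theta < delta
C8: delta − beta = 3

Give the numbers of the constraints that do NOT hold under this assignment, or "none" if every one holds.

Violated: 6.

C1: gamma=3, theta=10, beta=16; 1 of them equals 10 — satisfied.
C2: alpha + gamma = 16 + 3 = 19 — satisfied.
C3: 4beta + 5alpha = 4(16) + 5(16) = 144 — satisfied.
C4: beta = 16, eps = 3; 16 > 3 — satisfied.
C5: 16 / 2 = 8, so 2 divides 16 — satisfied.
C6: alpha = 16, but 16 is required to differ — violated.
C7: theta = 10, delta = 19; 10 < 19 — satisfied.
C8: delta − beta = 19 − 16 = 3 — satisfied.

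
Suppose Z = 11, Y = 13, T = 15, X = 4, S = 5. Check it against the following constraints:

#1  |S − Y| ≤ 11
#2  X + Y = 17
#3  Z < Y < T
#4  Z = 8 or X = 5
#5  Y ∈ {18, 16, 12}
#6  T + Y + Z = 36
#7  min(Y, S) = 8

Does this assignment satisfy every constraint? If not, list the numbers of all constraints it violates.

Constraints 4, 5, 6, and 7 do not hold.

#1 |5 − 13| = 8; 8 ≤ 11 — satisfied.
#2 X + Y = 4 + 13 = 17 — satisfied.
#3 values 11 < 13 < 15 — satisfied.
#4 Z = 11 ≠ 8 and X = 4 ≠ 5; both disjuncts false — violated.
#5 Y = 13 is not in {18, 16, 12} — violated.
#6 T + Y + Z = 15 + 13 + 11 = 39, not 36 — violated.
#7 min(13, 5) = 5, not 8 — violated.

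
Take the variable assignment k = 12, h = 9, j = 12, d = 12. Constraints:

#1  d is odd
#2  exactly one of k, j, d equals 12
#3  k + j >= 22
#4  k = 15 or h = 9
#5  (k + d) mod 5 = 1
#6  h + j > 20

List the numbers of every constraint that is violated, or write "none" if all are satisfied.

#1 d = 12 is even — fails.
#2 k=12, j=12, d=12; 3 of them equal 12, not exactly one — fails.
#3 k + j = 12 + 12 = 24; 24 ≥ 22 — holds.
#4 k = 12 ≠ 15, but h = 9 = 9 (second disjunct) — holds.
#5 k + d = 24; 24 mod 5 = 4, not 1 — fails.
#6 h + j = 9 + 12 = 21; 21 > 20 — holds.

The assignment fails constraints 1, 2, and 5.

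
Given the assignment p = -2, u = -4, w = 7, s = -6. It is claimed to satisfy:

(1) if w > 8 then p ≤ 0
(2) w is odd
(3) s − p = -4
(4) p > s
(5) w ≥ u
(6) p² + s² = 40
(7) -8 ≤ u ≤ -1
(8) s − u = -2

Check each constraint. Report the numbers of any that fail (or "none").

(1) w = 7, not > 8; antecedent false, conditional vacuously true — holds.
(2) w = 7 is odd — holds.
(3) s − p = -6 − (-2) = -4 — holds.
(4) p = -2, s = -6; -2 > -6 — holds.
(5) w = 7, u = -4; 7 ≥ -4 — holds.
(6) p² + s² = (-2)² + (-6)² = 4 + 36 = 40 — holds.
(7) u = -4 lies in [-8, -1] — holds.
(8) s − u = -6 − (-4) = -2 — holds.

No violations.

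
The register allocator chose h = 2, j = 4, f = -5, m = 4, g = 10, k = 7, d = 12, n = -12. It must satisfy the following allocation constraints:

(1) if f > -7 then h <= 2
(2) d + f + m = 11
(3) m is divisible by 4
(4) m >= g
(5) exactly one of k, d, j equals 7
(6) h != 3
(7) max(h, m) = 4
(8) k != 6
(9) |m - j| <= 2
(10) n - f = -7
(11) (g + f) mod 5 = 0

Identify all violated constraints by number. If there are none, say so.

(1) f = -5 > -7, so we need h ≤ 2; h = 2 ≤ 2 — OK.
(2) d + f + m = 12 + (-5) + 4 = 11 — OK.
(3) 4 / 4 = 1, so 4 divides 4 — OK.
(4) m = 4, g = 10; 4 < 10 (want ≥) — violated.
(5) k=7, d=12, j=4; 1 of them equals 7 — OK.
(6) h = 2, and 2 ≠ 3 — OK.
(7) max(2, 4) = 4 — OK.
(8) k = 7, and 7 ≠ 6 — OK.
(9) |4 - 4| = 0; 0 ≤ 2 — OK.
(10) n - f = -12 - (-5) = -7 — OK.
(11) g + f = 5; 5 mod 5 = 0 — OK.

The assignment fails constraint 4.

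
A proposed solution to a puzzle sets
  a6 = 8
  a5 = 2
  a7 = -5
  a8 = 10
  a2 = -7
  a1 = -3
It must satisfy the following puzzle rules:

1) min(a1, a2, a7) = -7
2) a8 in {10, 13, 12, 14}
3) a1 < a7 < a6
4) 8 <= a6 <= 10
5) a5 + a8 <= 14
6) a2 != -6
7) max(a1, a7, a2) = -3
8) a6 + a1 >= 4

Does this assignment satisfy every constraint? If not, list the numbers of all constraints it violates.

Violated: 3.

1) min(-3, -7, -5) = -7 — OK.
2) a8 = 10 is in {10, 13, 12, 14} — OK.
3) values -3, -5, 8; a1 = -3 is not < a7 = -5 — violated.
4) a6 = 8 lies in [8, 10] — OK.
5) a5 + a8 = 2 + 10 = 12; 12 ≤ 14 — OK.
6) a2 = -7, and -7 ≠ -6 — OK.
7) max(-3, -5, -7) = -3 — OK.
8) a6 + a1 = 8 + (-3) = 5; 5 ≥ 4 — OK.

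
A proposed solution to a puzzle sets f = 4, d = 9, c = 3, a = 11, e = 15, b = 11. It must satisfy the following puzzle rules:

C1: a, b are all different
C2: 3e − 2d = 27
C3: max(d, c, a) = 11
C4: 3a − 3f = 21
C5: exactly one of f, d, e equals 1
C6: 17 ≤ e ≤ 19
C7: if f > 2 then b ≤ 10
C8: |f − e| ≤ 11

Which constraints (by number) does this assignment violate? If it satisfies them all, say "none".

C1: a = b = 11, not all different  no
C2: 3e − 2d = 3(15) − 2(9) = 27  yes
C3: max(9, 3, 11) = 11  yes
C4: 3a − 3f = 3(11) − 3(4) = 21  yes
C5: f=4, d=9, e=15; 0 of them equal 1, not exactly one  no
C6: e = 15 is outside [17, 19]  no
C7: f = 4 > 2, so we need b ≤ 10; but b = 11 > 10  no
C8: |4 − 15| = 11; 11 ≤ 11  yes

No — constraints 1, 5, 6, and 7 are not satisfied.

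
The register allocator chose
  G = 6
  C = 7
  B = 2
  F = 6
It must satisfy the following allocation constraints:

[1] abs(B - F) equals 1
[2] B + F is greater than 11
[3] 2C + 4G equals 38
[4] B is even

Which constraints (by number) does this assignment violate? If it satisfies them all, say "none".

Constraints 1, 2 are violated.

[1] abs(2 - 6) = 4, not 1  ✗
[2] B + F = 2 + 6 = 8; 8 ≤ 11, bound 11 not met  ✗
[3] 2C + 4G = 2(7) + 4(6) = 38  ✓
[4] B = 2 is even  ✓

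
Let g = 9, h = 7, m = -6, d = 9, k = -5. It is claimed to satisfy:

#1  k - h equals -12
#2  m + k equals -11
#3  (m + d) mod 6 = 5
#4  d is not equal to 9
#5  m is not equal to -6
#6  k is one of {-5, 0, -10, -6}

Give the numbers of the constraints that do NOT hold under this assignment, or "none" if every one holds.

Constraints 3, 4, 5 are violated.

#1 k - h = -5 - 7 = -12 — OK.
#2 m + k = -6 + (-5) = -11 — OK.
#3 m + d = 3; 3 mod 6 = 3, not 5 — violated.
#4 d = 9, but 9 is required to differ — violated.
#5 m = -6, but -6 is required to differ — violated.
#6 k = -5 is in {-5, 0, -10, -6} — OK.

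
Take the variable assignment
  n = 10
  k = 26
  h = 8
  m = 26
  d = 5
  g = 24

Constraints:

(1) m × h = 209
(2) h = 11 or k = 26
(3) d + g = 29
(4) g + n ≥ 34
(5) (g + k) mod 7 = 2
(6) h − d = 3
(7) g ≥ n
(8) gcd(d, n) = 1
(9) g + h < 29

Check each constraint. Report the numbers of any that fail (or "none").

No — constraints 1, 5, 8, 9 are not satisfied.

(1) m × h = 26 × 8 = 208, not 209  no
(2) h = 8 ≠ 11, but k = 26 = 26 (second disjunct)  yes
(3) d + g = 5 + 24 = 29  yes
(4) g + n = 24 + 10 = 34; 34 ≥ 34  yes
(5) g + k = 50; 50 mod 7 = 1, not 2  no
(6) h − d = 8 − 5 = 3  yes
(7) g = 24, n = 10; 24 ≥ 10  yes
(8) gcd(5, 10) = 5, not 1  no
(9) g + h = 24 + 8 = 32; 32 ≥ 29, bound 29 not met  no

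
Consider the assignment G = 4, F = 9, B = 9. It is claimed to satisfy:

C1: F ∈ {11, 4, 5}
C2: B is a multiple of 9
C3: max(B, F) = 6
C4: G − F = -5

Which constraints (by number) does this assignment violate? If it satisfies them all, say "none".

Constraints 1, 3 are violated.

C1: F = 9 is not in {11, 4, 5} — violated.
C2: 9 / 9 = 1, so 9 divides 9 — OK.
C3: max(9, 9) = 9, not 6 — violated.
C4: G − F = 4 − 9 = -5 — OK.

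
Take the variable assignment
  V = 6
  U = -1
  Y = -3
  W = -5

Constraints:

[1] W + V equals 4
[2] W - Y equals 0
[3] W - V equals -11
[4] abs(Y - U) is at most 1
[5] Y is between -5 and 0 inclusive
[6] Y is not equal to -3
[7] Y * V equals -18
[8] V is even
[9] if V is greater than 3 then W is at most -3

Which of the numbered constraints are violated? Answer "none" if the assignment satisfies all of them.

The assignment fails constraints 1, 2, 4, and 6.

[1] W + V = -5 + 6 = 1, not 4  ✘
[2] W - Y = -5 - (-3) = -2, not 0  ✘
[3] W - V = -5 - 6 = -11  ✔
[4] abs(-3 - (-1)) = 2; 2 > 1, exceeds bound 1  ✘
[5] Y = -3 lies in [-5, 0]  ✔
[6] Y = -3, but -3 is required to differ  ✘
[7] Y * V = -3 * 6 = -18  ✔
[8] V = 6 is even  ✔
[9] V = 6 > 3, so we need W ≤ -3; W = -5 ≤ -3  ✔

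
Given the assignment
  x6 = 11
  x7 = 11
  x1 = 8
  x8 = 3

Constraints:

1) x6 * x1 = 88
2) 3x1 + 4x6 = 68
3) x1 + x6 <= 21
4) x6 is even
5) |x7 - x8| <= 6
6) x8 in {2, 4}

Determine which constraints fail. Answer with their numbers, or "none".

1) x6 * x1 = 11 * 8 = 88 — holds.
2) 3x1 + 4x6 = 3(8) + 4(11) = 68 — holds.
3) x1 + x6 = 8 + 11 = 19; 19 ≤ 21 — holds.
4) x6 = 11 is odd — does not hold.
5) |11 - 3| = 8; 8 > 6, exceeds bound 6 — does not hold.
6) x8 = 3 is not in {2, 4} — does not hold.

Constraints 4, 5, and 6 do not hold.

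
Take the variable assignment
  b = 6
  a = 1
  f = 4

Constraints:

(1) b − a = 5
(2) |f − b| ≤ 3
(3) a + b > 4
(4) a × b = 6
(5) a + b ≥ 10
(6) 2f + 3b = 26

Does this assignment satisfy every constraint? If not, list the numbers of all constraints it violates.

Constraint 5 is violated.

(1) b − a = 6 − 1 = 5 — satisfied.
(2) |4 − 6| = 2; 2 ≤ 3 — satisfied.
(3) a + b = 1 + 6 = 7; 7 > 4 — satisfied.
(4) a × b = 1 × 6 = 6 — satisfied.
(5) a + b = 1 + 6 = 7; 7 < 10, bound 10 not met — violated.
(6) 2f + 3b = 2(4) + 3(6) = 26 — satisfied.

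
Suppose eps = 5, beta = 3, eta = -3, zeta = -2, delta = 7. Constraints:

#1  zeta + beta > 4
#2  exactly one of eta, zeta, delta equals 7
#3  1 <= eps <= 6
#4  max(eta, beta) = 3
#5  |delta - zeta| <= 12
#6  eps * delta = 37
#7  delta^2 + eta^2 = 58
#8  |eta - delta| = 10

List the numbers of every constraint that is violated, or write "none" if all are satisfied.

#1 zeta + beta = -2 + 3 = 1; 1 ≤ 4, bound 4 not met — violated.
#2 eta=-3, zeta=-2, delta=7; 1 of them equals 7 — satisfied.
#3 eps = 5 lies in [1, 6] — satisfied.
#4 max(-3, 3) = 3 — satisfied.
#5 |7 - (-2)| = 9; 9 ≤ 12 — satisfied.
#6 eps * delta = 5 * 7 = 35, not 37 — violated.
#7 delta^2 + eta^2 = 7^2 + (-3)^2 = 49 + 9 = 58 — satisfied.
#8 |-3 - 7| = 10 — satisfied.

No — constraints 1, 6 are not satisfied.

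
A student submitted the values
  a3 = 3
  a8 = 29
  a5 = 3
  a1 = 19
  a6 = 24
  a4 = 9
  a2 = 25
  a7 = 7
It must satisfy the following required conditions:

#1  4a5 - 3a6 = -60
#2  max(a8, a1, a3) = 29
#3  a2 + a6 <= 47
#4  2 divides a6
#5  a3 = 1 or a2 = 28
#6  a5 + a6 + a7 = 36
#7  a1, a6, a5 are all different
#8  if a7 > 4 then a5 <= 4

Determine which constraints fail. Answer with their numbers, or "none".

The assignment fails constraints 3, 5, and 6.

#1 4a5 - 3a6 = 4(3) - 3(24) = -60 — satisfied.
#2 max(29, 19, 3) = 29 — satisfied.
#3 a2 + a6 = 25 + 24 = 49; 49 > 47, bound 47 not met — violated.
#4 24 / 2 = 12, so 2 divides 24 — satisfied.
#5 a3 = 3 ≠ 1 and a2 = 25 ≠ 28; both disjuncts false — violated.
#6 a5 + a6 + a7 = 3 + 24 + 7 = 34, not 36 — violated.
#7 values 19, 24, 3 are pairwise distinct — satisfied.
#8 a7 = 7 > 4, so we need a5 ≤ 4; a5 = 3 ≤ 4 — satisfied.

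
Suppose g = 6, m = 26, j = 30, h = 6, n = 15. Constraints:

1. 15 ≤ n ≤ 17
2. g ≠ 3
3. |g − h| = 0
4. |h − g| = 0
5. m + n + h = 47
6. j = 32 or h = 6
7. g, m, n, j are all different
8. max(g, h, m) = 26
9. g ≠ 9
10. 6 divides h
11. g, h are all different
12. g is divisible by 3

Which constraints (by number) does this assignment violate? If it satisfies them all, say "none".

1. n = 15 lies in [15, 17]  OK
2. g = 6, and 6 ≠ 3  OK
3. |6 − 6| = 0  OK
4. |6 − 6| = 0  OK
5. m + n + h = 26 + 15 + 6 = 47  OK
6. j = 30 ≠ 32, but h = 6 = 6 (second disjunct)  OK
7. values 6, 26, 15, 30 are pairwise distinct  OK
8. max(6, 6, 26) = 26  OK
9. g = 6, and 6 ≠ 9  OK
10. 6 / 6 = 1, so 6 divides 6  OK
11. g = h = 6, not all different  FAIL
12. 6 / 3 = 2, so 3 divides 6  OK

The assignment fails constraint 11.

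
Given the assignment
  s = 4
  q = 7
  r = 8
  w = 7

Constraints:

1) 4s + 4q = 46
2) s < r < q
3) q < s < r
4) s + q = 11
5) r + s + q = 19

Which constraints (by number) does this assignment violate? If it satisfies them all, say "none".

Violated: 1, 2, and 3.

1) 4s + 4q = 4(4) + 4(7) = 44, not 46 — does not hold.
2) values 4, 8, 7; r = 8 is not < q = 7 — does not hold.
3) values 7, 4, 8; q = 7 is not < s = 4 — does not hold.
4) s + q = 4 + 7 = 11 — holds.
5) r + s + q = 8 + 4 + 7 = 19 — holds.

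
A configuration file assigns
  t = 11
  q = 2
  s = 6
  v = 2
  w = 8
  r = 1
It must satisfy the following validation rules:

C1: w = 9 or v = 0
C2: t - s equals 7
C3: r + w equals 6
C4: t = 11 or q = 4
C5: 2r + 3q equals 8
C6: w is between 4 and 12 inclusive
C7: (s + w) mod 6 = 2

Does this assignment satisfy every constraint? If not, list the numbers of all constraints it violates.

Violated: 1, 2, and 3.

C1: w = 8 ≠ 9 and v = 2 ≠ 0; both disjuncts false — does not hold.
C2: t - s = 11 - 6 = 5, not 7 — does not hold.
C3: r + w = 1 + 8 = 9, not 6 — does not hold.
C4: t = 11 = 11 (first disjunct) — holds.
C5: 2r + 3q = 2(1) + 3(2) = 8 — holds.
C6: w = 8 lies in [4, 12] — holds.
C7: s + w = 14; 14 mod 6 = 2 — holds.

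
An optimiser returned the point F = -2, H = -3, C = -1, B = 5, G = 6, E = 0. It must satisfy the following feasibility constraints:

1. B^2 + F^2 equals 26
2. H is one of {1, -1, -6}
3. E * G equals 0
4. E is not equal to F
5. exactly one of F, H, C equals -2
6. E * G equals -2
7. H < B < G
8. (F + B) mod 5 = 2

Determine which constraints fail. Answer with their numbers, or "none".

1. B^2 + F^2 = 5^2 + (-2)^2 = 25 + 4 = 29, not 26 — violated.
2. H = -3 is not in {1, -1, -6} — violated.
3. E * G = 0 * 6 = 0 — OK.
4. E = 0, F = -2; distinct — OK.
5. F=-2, H=-3, C=-1; 1 of them equals -2 — OK.
6. E * G = 0 * 6 = 0, not -2 — violated.
7. values -3 < 5 < 6 — OK.
8. F + B = 3; 3 mod 5 = 3, not 2 — violated.

Constraints 1, 2, 6, and 8 are violated.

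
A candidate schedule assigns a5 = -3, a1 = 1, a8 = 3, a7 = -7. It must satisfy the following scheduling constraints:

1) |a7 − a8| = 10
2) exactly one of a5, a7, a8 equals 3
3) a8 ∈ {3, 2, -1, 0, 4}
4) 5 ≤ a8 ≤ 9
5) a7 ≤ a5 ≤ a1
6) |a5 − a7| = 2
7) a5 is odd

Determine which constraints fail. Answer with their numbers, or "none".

1) |-7 − 3| = 10  ✓
2) a5=-3, a7=-7, a8=3; 1 of them equals 3  ✓
3) a8 = 3 is in {3, 2, -1, 0, 4}  ✓
4) a8 = 3 is outside [5, 9]  ✗
5) values -7 ≤ -3 ≤ 1  ✓
6) |-3 − (-7)| = 4, not 2  ✗
7) a5 = -3 is odd  ✓

Constraints 4 and 6 do not hold.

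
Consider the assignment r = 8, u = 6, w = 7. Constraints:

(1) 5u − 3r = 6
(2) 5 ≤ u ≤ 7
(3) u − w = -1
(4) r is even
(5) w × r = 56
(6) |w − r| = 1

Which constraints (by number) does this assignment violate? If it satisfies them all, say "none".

None — every constraint holds.

(1) 5u − 3r = 5(6) − 3(8) = 6  ✔
(2) u = 6 lies in [5, 7]  ✔
(3) u − w = 6 − 7 = -1  ✔
(4) r = 8 is even  ✔
(5) w × r = 7 × 8 = 56  ✔
(6) |7 − 8| = 1  ✔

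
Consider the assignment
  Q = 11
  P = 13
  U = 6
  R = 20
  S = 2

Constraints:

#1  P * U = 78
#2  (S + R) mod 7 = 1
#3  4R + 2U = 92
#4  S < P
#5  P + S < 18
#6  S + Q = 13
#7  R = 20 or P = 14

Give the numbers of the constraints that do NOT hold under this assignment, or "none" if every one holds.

#1 P * U = 13 * 6 = 78  ✓
#2 S + R = 22; 22 mod 7 = 1  ✓
#3 4R + 2U = 4(20) + 2(6) = 92  ✓
#4 S = 2, P = 13; 2 < 13  ✓
#5 P + S = 13 + 2 = 15; 15 < 18  ✓
#6 S + Q = 2 + 11 = 13  ✓
#7 R = 20 = 20 (first disjunct)  ✓

None — every constraint holds.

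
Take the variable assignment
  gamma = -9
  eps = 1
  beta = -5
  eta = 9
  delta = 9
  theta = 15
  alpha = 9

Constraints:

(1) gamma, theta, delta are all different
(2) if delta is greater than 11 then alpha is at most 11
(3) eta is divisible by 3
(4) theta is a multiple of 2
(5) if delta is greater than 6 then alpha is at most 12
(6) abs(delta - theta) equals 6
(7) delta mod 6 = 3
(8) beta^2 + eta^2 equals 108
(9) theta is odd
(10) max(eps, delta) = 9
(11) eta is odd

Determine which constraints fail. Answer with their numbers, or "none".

(1) values -9, 15, 9 are pairwise distinct  ✔
(2) delta = 9, not > 11; antecedent false, conditional vacuously true  ✔
(3) 9 / 3 = 3, so 3 divides 9  ✔
(4) 15 = 2*7 + 1, so 2 does not divide 15  ✘
(5) delta = 9 > 6, so we need alpha ≤ 12; alpha = 9 ≤ 12  ✔
(6) abs(9 - 15) = 6  ✔
(7) 9 mod 6 = 3  ✔
(8) beta^2 + eta^2 = (-5)^2 + 9^2 = 25 + 81 = 106, not 108  ✘
(9) theta = 15 is odd  ✔
(10) max(1, 9) = 9  ✔
(11) eta = 9 is odd  ✔

Violated: 4 and 8.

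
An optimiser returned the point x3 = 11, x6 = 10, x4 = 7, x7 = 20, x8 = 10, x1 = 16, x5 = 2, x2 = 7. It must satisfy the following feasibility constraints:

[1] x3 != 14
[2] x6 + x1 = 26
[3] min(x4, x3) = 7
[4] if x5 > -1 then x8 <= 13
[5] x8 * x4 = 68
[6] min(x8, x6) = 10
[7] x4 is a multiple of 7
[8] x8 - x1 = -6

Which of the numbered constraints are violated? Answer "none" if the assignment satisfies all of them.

[1] x3 = 11, and 11 ≠ 14  holds
[2] x6 + x1 = 10 + 16 = 26  holds
[3] min(7, 11) = 7  holds
[4] x5 = 2 > -1, so we need x8 ≤ 13; x8 = 10 ≤ 13  holds
[5] x8 * x4 = 10 * 7 = 70, not 68  fails
[6] min(10, 10) = 10  holds
[7] 7 / 7 = 1, so 7 divides 7  holds
[8] x8 - x1 = 10 - 16 = -6  holds

Constraint 5 does not hold.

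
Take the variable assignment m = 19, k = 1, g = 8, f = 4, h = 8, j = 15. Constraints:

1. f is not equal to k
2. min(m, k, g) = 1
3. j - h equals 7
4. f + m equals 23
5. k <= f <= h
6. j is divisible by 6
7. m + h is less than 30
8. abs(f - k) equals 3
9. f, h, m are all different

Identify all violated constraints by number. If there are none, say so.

Violated: 6.

1. f = 4, k = 1; distinct  yes
2. min(19, 1, 8) = 1  yes
3. j - h = 15 - 8 = 7  yes
4. f + m = 4 + 19 = 23  yes
5. values 1 <= 4 <= 8  yes
6. 15 = 6*2 + 3, so 6 does not divide 15  no
7. m + h = 19 + 8 = 27; 27 < 30  yes
8. abs(4 - 1) = 3  yes
9. values 4, 8, 19 are pairwise distinct  yes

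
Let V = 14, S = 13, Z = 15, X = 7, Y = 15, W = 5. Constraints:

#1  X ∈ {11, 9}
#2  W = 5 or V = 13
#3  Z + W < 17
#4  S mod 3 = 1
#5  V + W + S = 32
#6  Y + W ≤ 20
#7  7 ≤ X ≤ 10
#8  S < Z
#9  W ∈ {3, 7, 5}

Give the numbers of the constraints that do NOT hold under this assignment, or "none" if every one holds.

Constraints 1 and 3 are violated.

#1 X = 7 is not in {11, 9}  false
#2 W = 5 = 5 (first disjunct)  true
#3 Z + W = 15 + 5 = 20; 20 ≥ 17, bound 17 not met  false
#4 13 mod 3 = 1  true
#5 V + W + S = 14 + 5 + 13 = 32  true
#6 Y + W = 15 + 5 = 20; 20 ≤ 20  true
#7 X = 7 lies in [7, 10]  true
#8 S = 13, Z = 15; 13 < 15  true
#9 W = 5 is in {3, 7, 5}  true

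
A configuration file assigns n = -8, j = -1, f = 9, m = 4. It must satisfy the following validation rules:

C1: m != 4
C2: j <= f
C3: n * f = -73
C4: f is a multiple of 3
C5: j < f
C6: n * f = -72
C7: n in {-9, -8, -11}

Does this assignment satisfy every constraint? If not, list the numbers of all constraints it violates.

C1: m = 4, but 4 is required to differ  fails
C2: j = -1, f = 9; -1 ≤ 9  holds
C3: n * f = -8 * 9 = -72, not -73  fails
C4: 9 / 3 = 3, so 3 divides 9  holds
C5: j = -1, f = 9; -1 < 9  holds
C6: n * f = -8 * 9 = -72  holds
C7: n = -8 is in {-9, -8, -11}  holds

Violated: 1 and 3.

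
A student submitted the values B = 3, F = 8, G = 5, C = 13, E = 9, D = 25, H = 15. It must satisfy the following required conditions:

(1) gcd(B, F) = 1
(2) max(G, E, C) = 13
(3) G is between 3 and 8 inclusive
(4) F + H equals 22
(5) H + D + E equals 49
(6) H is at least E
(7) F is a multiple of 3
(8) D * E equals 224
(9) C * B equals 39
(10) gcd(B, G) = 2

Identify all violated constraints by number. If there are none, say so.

(1) gcd(3, 8) = 1 — OK.
(2) max(5, 9, 13) = 13 — OK.
(3) G = 5 lies in [3, 8] — OK.
(4) F + H = 8 + 15 = 23, not 22 — violated.
(5) H + D + E = 15 + 25 + 9 = 49 — OK.
(6) H = 15, E = 9; 15 ≥ 9 — OK.
(7) 8 = 3*2 + 2, so 3 does not divide 8 — violated.
(8) D * E = 25 * 9 = 225, not 224 — violated.
(9) C * B = 13 * 3 = 39 — OK.
(10) gcd(3, 5) = 1, not 2 — violated.

No — constraints 4, 7, 8, and 10 are not satisfied.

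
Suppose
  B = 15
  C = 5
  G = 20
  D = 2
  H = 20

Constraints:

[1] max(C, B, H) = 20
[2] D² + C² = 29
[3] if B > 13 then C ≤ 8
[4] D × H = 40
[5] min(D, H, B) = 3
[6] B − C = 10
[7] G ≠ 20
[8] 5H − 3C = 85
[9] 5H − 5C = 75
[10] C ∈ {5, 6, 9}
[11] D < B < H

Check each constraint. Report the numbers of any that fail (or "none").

Constraints 5 and 7 do not hold.

[1] max(5, 15, 20) = 20  ✔
[2] D² + C² = 2² + 5² = 4 + 25 = 29  ✔
[3] B = 15 > 13, so we need C ≤ 8; C = 5 ≤ 8  ✔
[4] D × H = 2 × 20 = 40  ✔
[5] min(2, 20, 15) = 2, not 3  ✘
[6] B − C = 15 − 5 = 10  ✔
[7] G = 20, but 20 is required to differ  ✘
[8] 5H − 3C = 5(20) − 3(5) = 85  ✔
[9] 5H − 5C = 5(20) − 5(5) = 75  ✔
[10] C = 5 is in {5, 6, 9}  ✔
[11] values 2 < 15 < 20  ✔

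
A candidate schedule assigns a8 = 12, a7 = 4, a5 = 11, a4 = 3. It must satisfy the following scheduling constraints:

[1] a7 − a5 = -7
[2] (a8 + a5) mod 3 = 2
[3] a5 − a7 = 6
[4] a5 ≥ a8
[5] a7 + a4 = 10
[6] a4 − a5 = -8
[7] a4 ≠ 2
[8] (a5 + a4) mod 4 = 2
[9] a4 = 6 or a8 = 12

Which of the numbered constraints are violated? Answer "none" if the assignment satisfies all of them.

[1] a7 − a5 = 4 − 11 = -7 — holds.
[2] a8 + a5 = 23; 23 mod 3 = 2 — holds.
[3] a5 − a7 = 11 − 4 = 7, not 6 — does not hold.
[4] a5 = 11, a8 = 12; 11 < 12 (want ≥) — does not hold.
[5] a7 + a4 = 4 + 3 = 7, not 10 — does not hold.
[6] a4 − a5 = 3 − 11 = -8 — holds.
[7] a4 = 3, and 3 ≠ 2 — holds.
[8] a5 + a4 = 14; 14 mod 4 = 2 — holds.
[9] a4 = 3 ≠ 6, but a8 = 12 = 12 (second disjunct) — holds.

Violated: 3, 4, and 5.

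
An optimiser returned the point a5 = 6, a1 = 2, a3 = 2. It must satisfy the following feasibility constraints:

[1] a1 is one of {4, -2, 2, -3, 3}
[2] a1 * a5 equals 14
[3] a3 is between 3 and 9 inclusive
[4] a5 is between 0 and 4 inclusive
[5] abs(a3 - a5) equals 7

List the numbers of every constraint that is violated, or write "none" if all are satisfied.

Constraints 2, 3, 4, and 5 are violated.

[1] a1 = 2 is in {4, -2, 2, -3, 3}  ✓
[2] a1 * a5 = 2 * 6 = 12, not 14  ✗
[3] a3 = 2 is outside [3, 9]  ✗
[4] a5 = 6 is outside [0, 4]  ✗
[5] abs(2 - 6) = 4, not 7  ✗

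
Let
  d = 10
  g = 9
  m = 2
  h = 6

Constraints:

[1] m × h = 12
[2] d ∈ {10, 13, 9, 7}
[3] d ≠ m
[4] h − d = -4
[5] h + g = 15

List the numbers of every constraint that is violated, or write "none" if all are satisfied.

All constraints are satisfied.

[1] m × h = 2 × 6 = 12 — satisfied.
[2] d = 10 is in {10, 13, 9, 7} — satisfied.
[3] d = 10, m = 2; distinct — satisfied.
[4] h − d = 6 − 10 = -4 — satisfied.
[5] h + g = 6 + 9 = 15 — satisfied.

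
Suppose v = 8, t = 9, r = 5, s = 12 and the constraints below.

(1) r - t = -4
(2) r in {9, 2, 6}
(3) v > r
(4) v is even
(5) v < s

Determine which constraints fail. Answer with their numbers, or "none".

(1) r - t = 5 - 9 = -4 — satisfied.
(2) r = 5 is not in {9, 2, 6} — violated.
(3) v = 8, r = 5; 8 > 5 — satisfied.
(4) v = 8 is even — satisfied.
(5) v = 8, s = 12; 8 < 12 — satisfied.

No — constraint 2 is not satisfied.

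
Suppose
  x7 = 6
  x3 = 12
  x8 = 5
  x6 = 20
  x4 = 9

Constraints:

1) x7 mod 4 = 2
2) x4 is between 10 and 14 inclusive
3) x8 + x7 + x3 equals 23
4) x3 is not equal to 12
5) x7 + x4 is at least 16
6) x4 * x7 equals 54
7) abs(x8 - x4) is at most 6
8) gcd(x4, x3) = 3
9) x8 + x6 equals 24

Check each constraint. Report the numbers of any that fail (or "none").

Constraints 2, 4, 5, and 9 are violated.

1) 6 mod 4 = 2  yes
2) x4 = 9 is outside [10, 14]  no
3) x8 + x7 + x3 = 5 + 6 + 12 = 23  yes
4) x3 = 12, but 12 is required to differ  no
5) x7 + x4 = 6 + 9 = 15; 15 < 16, bound 16 not met  no
6) x4 * x7 = 9 * 6 = 54  yes
7) abs(5 - 9) = 4; 4 ≤ 6  yes
8) gcd(9, 12) = 3  yes
9) x8 + x6 = 5 + 20 = 25, not 24  no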